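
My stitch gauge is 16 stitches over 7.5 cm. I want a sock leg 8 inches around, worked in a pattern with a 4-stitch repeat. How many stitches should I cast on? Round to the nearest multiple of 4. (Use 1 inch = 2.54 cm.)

8 in = 8 × 2.54 = 20.32 cm.
16 / 7.5 = 2.133 sts/cm.
20.32 × 2.133 = 43.35 sts.
→ 44.

44 stitches.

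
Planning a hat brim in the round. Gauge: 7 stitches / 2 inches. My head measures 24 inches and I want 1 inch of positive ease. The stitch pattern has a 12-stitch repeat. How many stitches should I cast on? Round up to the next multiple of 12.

Finished = 24 + 1 = 25 inches.
7 / 2 = 3.5 sts/in.
25 × 3.5 = 87.50 sts.
Next multiple of 12: 96.

96 stitches.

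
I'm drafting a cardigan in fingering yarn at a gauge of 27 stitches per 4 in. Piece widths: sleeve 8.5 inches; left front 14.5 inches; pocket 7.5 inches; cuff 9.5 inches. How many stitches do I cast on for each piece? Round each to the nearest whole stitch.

Rate = 27/4 = 6.75 sts per in.
sleeve: 8.5 × 6.75 = 57.38 → 57.
left front: 14.5 × 6.75 = 97.88 → 98.
pocket: 7.5 × 6.75 = 50.62 → 51.
cuff: 9.5 × 6.75 = 64.12 → 64.

sleeve 57; left front 98; pocket 51; cuff 64.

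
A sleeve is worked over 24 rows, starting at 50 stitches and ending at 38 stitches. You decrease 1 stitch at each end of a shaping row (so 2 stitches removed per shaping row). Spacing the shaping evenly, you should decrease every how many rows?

Stitches to remove: |38 − 50| = 12.
Shaping rows needed: 12 / 2 = 6.
24 rows / 6 = every 4 rows.

Decrease every 4th row.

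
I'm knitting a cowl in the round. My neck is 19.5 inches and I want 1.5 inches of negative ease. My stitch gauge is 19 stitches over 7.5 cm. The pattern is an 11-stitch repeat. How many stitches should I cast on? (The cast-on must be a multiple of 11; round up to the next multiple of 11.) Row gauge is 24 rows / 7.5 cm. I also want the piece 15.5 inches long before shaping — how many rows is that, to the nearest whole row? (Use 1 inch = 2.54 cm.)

Finished = 19.5 − 1.5 = 18 inches.
18 inches × 2.54 = 45.72 cm.
19/7.5 = 2.533 sts per cm; 45.72 × 2.533 = 115.82 sts.
Next multiple of 11 → 121.
15.5 inches = 39.37 cm; × 3.2 = 125.98 → 126 rows.

Cast on 121 stitches; work 126 rows.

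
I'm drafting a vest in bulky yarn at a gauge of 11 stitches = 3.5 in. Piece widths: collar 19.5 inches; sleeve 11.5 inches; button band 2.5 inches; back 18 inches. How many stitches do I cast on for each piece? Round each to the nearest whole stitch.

collar 61; sleeve 36; button band 8; back 57.

Rate = 11/3.5 = 3.143 sts per in.
collar: 19.5 × 3.143 = 61.29 → 61.
sleeve: 11.5 × 3.143 = 36.14 → 36.
button band: 2.5 × 3.143 = 7.86 → 8.
back: 18 × 3.143 = 56.57 → 57.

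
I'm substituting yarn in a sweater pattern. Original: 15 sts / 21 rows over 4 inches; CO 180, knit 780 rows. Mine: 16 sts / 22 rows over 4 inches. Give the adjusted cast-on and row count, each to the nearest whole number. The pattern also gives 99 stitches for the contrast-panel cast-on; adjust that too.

Stitches: 180 × 16/15 = 192.00 → 192.
Rows: 780 × 22/21 = 817.14 → 817.
contrast-panel cast-on: 99 × 16/15 = 105.60 → 106.

Cast on 192 stitches; work 817 rows; contrast-panel cast-on 106 stitches.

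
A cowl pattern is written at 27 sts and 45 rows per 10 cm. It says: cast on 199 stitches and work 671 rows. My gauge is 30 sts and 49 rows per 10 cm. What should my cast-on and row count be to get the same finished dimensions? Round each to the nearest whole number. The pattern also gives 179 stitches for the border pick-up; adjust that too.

Stitches: 199 × 30/27 = 221.11 → 221.
Rows: 671 × 49/45 = 730.64 → 731.
border pick-up: 179 × 30/27 = 198.89 → 199.

Cast on 221 stitches; work 731 rows; border pick-up 199 stitches.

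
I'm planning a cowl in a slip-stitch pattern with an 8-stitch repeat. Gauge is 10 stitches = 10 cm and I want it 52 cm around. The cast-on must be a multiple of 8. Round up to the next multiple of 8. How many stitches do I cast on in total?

Cast on 56 stitches.

10 / 10 = 1 sts per cm.
52 × 1 = 52.00 sts.
Next multiple of 8: 56.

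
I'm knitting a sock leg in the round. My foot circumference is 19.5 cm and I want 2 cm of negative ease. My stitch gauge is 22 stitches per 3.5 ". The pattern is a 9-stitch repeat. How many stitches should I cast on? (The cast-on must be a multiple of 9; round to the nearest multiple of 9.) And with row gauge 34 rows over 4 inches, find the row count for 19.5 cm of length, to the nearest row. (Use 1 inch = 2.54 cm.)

Finished = 19.5 − 2 = 17.5 cm.
17.5 cm × 1/2.54 = 6.89 inches.
22/3.5 = 6.286 sts per in; 6.89 × 6.286 = 43.31 sts.
Nearest multiple of 9 → 45.
19.5 cm = 7.68 inches; × 8.5 = 65.26 → 65 rows.

Cast on 45 stitches; work 65 rows.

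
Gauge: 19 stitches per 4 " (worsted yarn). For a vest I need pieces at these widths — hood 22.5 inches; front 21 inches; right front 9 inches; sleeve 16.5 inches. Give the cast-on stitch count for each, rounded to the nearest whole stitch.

Rate = 19/4 = 4.75 sts per in.
hood: 22.5 × 4.75 = 106.88 → 107.
front: 21 × 4.75 = 99.75 → 100.
right front: 9 × 4.75 = 42.75 → 43.
sleeve: 16.5 × 4.75 = 78.38 → 78.

hood 107; front 100; right front 43; sleeve 78.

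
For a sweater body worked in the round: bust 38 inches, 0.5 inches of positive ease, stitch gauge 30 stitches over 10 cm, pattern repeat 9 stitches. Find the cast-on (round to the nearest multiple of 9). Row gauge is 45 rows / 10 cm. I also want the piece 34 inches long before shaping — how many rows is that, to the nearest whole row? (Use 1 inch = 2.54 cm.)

Finished = 38 + 0.5 = 38.5 inches.
38.5 inches × 2.54 = 97.79 cm.
30/10 = 3 sts per cm; 97.79 × 3 = 293.37 sts.
Nearest multiple of 9 → 297.
34 inches = 86.36 cm; × 4.5 = 388.62 → 389 rows.

Cast on 297 stitches; work 389 rows.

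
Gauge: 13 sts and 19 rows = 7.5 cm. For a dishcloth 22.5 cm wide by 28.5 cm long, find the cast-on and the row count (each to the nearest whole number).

Cast on 39 stitches and work 72 rows.

Stitch gauge = 13/7.5 = 1.733 sts/cm; 22.5 × 1.733 = 39.00 → 39 sts.
Row gauge = 19/7.5 = 2.533 rows/cm; 28.5 × 2.533 = 72.20 → 72 rows.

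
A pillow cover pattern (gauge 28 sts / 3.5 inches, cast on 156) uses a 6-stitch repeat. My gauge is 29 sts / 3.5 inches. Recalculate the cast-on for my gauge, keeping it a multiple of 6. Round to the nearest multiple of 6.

CO 162 sts.

156 × 29 / 28 = 161.57.
Nearest multiple of 6: 162.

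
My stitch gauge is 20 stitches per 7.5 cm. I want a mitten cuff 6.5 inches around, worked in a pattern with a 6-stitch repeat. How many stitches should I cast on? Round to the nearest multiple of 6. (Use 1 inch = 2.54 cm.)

Cast on 42 stitches.

6.5 in = 6.5 × 2.54 = 16.51 cm.
20 / 7.5 = 2.667 sts/cm.
16.51 × 2.667 = 44.03 sts.
→ 42.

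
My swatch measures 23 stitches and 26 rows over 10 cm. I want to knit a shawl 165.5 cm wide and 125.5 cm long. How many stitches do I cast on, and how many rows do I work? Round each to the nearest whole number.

Cast on 381 stitches and work 326 rows.

Stitch gauge = 23/10 = 2.3 sts/cm; 165.5 × 2.3 = 380.65 → 381 sts.
Row gauge = 26/10 = 2.6 rows/cm; 125.5 × 2.6 = 326.30 → 326 rows.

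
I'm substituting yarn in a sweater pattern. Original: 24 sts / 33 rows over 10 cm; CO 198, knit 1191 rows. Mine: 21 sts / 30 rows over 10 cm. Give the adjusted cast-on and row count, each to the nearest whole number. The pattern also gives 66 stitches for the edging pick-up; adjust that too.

Stitches: 198 × 21/24 = 173.25 → 173.
Rows: 1191 × 30/33 = 1082.73 → 1083.
edging pick-up: 66 × 21/24 = 57.75 → 58.

Cast on 173 stitches; work 1083 rows; edging pick-up 58 stitches.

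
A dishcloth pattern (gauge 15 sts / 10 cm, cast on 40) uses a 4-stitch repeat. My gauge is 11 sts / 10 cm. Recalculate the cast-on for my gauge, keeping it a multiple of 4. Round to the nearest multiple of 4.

28 stitches.

40 × 11 / 15 = 29.33.
Nearest multiple of 4: 28.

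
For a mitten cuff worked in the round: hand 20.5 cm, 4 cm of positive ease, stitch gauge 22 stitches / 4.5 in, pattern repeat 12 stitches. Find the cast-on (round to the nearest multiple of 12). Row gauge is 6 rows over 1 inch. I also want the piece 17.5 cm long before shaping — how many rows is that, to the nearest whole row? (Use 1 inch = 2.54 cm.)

Finished = 20.5 + 4 = 24.5 cm.
24.5 cm × 1/2.54 = 9.65 inches.
22/4.5 = 4.889 sts per in; 9.65 × 4.889 = 47.16 sts.
Nearest multiple of 12 → 48.
17.5 cm = 6.89 inches; × 6 = 41.34 → 41 rows.

Cast on 48 stitches; work 41 rows.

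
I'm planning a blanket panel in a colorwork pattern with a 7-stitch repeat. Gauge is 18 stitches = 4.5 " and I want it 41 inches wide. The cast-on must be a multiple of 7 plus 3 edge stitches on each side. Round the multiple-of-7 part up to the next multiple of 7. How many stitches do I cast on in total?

18 / 4.5 = 4 sts per inch.
41 × 4 = 164.00 sts.
Less 6 edge sts → 158.00 for the repeat.
Next multiple of 7: 161.
Add back 6 edge sts → 167.

CO 167 sts.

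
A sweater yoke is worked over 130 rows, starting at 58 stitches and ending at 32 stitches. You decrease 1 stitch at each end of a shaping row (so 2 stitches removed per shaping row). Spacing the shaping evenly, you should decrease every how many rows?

Decrease every 10th row.

Stitches to remove: |32 − 58| = 26.
Shaping rows needed: 26 / 2 = 13.
130 rows / 13 = every 10 rows.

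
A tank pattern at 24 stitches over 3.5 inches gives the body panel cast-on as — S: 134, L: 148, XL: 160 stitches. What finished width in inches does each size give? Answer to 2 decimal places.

S 19.54 inches; L 21.58 inches; XL 23.33 inches.

24/3.5 = 6.857 sts per in.
S: 134 / 6.857 = 19.542 → 19.54 in.
L: 148 / 6.857 = 21.583 → 21.58 in.
XL: 160 / 6.857 = 23.333 → 23.33 in.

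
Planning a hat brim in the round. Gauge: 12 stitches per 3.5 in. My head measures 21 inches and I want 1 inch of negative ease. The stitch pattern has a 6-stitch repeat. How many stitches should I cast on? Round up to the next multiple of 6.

Finished = 21 − 1 = 20 inches.
12 / 3.5 = 3.429 sts/in.
20 × 3.429 = 68.57 sts.
Next multiple of 6: 72.

72 stitches.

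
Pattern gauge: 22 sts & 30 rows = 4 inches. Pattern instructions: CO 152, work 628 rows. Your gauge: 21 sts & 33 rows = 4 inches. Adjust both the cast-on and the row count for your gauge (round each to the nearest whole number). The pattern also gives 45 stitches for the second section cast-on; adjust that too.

Stitches: 152 × 21/22 = 145.09 → 145.
Rows: 628 × 33/30 = 690.80 → 691.
second section cast-on: 45 × 21/22 = 42.95 → 43.

Cast on 145 stitches; work 691 rows; second section cast-on 43 stitches.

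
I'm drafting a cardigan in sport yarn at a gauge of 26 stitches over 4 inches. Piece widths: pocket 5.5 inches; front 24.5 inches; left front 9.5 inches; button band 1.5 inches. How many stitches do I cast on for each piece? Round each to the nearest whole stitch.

Rate = 26/4 = 6.5 sts per in.
pocket: 5.5 × 6.5 = 35.75 → 36.
front: 24.5 × 6.5 = 159.25 → 159.
left front: 9.5 × 6.5 = 61.75 → 62.
button band: 1.5 × 6.5 = 9.75 → 10.

pocket 36; front 159; left front 62; button band 10.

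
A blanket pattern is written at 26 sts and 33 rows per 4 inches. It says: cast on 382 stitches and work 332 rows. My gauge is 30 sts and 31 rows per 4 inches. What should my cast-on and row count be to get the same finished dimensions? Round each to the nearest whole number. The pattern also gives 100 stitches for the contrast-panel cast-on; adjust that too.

Stitches: 382 × 30/26 = 440.77 → 441.
Rows: 332 × 31/33 = 311.88 → 312.
contrast-panel cast-on: 100 × 30/26 = 115.38 → 115.

Cast on 441 stitches; work 312 rows; contrast-panel cast-on 115 stitches.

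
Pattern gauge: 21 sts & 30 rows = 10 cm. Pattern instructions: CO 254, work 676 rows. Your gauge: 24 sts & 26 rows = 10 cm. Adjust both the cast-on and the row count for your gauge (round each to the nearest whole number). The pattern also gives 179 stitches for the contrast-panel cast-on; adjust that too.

Cast on 290 stitches; work 586 rows; contrast-panel cast-on 205 stitches.

Stitches: 254 × 24/21 = 290.29 → 290.
Rows: 676 × 26/30 = 585.87 → 586.
contrast-panel cast-on: 179 × 24/21 = 204.57 → 205.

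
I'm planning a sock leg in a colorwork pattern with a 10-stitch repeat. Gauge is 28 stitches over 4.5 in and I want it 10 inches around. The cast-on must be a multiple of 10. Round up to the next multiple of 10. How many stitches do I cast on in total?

28 / 4.5 = 6.222 sts per inch.
10 × 6.222 = 62.22 sts.
Next multiple of 10: 70.

70 stitches.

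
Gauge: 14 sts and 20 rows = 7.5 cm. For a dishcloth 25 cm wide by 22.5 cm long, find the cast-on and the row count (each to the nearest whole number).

Stitch gauge = 14/7.5 = 1.867 sts/cm; 25 × 1.867 = 46.67 → 47 sts.
Row gauge = 20/7.5 = 2.667 rows/cm; 22.5 × 2.667 = 60.00 → 60 rows.

Cast on 47 stitches and work 60 rows.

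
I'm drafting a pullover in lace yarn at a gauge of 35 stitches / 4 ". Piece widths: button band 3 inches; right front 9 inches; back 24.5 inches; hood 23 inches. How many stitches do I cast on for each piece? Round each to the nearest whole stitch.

button band 26; right front 79; back 214; hood 201.

Rate = 35/4 = 8.75 sts per in.
button band: 3 × 8.75 = 26.25 → 26.
right front: 9 × 8.75 = 78.75 → 79.
back: 24.5 × 8.75 = 214.38 → 214.
hood: 23 × 8.75 = 201.25 → 201.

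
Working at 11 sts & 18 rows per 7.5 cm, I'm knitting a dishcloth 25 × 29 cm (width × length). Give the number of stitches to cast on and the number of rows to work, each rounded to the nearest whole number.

Stitch gauge = 11/7.5 = 1.467 sts/cm; 25 × 1.467 = 36.67 → 37 sts.
Row gauge = 18/7.5 = 2.4 rows/cm; 29 × 2.4 = 69.60 → 70 rows.

Cast on 37 stitches and work 70 rows.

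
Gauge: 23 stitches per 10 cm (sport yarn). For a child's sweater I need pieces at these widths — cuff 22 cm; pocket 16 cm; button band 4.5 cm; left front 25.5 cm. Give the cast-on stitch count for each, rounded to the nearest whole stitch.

cuff 51; pocket 37; button band 10; left front 59.

Rate = 23/10 = 2.3 sts per cm.
cuff: 22 × 2.3 = 50.60 → 51.
pocket: 16 × 2.3 = 36.80 → 37.
button band: 4.5 × 2.3 = 10.35 → 10.
left front: 25.5 × 2.3 = 58.65 → 59.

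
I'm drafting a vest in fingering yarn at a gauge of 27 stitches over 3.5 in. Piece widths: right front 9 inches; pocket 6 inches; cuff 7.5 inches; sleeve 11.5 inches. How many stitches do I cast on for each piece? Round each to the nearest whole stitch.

right front 69; pocket 46; cuff 58; sleeve 89.

Rate = 27/3.5 = 7.714 sts per in.
right front: 9 × 7.714 = 69.43 → 69.
pocket: 6 × 7.714 = 46.29 → 46.
cuff: 7.5 × 7.714 = 57.86 → 58.
sleeve: 11.5 × 7.714 = 88.71 → 89.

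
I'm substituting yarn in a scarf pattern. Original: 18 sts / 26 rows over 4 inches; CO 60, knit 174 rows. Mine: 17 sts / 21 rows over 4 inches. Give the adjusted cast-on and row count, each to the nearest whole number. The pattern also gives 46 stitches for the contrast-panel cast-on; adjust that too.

Stitches: 60 × 17/18 = 56.67 → 57.
Rows: 174 × 21/26 = 140.54 → 141.
contrast-panel cast-on: 46 × 17/18 = 43.44 → 43.

Cast on 57 stitches; work 141 rows; contrast-panel cast-on 43 stitches.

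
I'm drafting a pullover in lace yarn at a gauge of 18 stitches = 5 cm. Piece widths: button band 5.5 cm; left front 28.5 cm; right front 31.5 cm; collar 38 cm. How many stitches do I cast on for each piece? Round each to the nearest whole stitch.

Rate = 18/5 = 3.6 sts per cm.
button band: 5.5 × 3.6 = 19.80 → 20.
left front: 28.5 × 3.6 = 102.60 → 103.
right front: 31.5 × 3.6 = 113.40 → 113.
collar: 38 × 3.6 = 136.80 → 137.

button band 20; left front 103; right front 113; collar 137.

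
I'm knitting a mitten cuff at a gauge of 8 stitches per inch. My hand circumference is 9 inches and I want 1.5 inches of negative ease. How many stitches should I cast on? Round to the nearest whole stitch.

60 stitches.

Finished = 9 − 1.5 = 7.5 in.
8 / 1 = 8 sts per inch.
7.50 × 8 = 60.00 sts.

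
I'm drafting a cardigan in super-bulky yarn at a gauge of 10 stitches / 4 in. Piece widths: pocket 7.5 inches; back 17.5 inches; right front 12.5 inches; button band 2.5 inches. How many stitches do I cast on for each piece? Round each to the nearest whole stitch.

pocket 19; back 44; right front 31; button band 6.

Rate = 10/4 = 2.5 sts per in.
pocket: 7.5 × 2.5 = 18.75 → 19.
back: 17.5 × 2.5 = 43.75 → 44.
right front: 12.5 × 2.5 = 31.25 → 31.
button band: 2.5 × 2.5 = 6.25 → 6.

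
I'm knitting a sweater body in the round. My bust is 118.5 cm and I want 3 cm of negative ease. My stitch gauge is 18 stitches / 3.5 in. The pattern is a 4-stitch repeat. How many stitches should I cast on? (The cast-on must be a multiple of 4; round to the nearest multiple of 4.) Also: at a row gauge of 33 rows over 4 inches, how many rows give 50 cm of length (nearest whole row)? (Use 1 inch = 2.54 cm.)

Finished = 118.5 − 3 = 115.5 cm.
115.5 cm × 1/2.54 = 45.47 inches.
18/3.5 = 5.143 sts per in; 45.47 × 5.143 = 233.86 sts.
Nearest multiple of 4 → 232.
50 cm = 19.69 inches; × 8.25 = 162.40 → 162 rows.

Cast on 232 stitches; work 162 rows.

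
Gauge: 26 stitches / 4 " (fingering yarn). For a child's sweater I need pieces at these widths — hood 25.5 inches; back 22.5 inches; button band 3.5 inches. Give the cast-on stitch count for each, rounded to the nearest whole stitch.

Rate = 26/4 = 6.5 sts per in.
hood: 25.5 × 6.5 = 165.75 → 166.
back: 22.5 × 6.5 = 146.25 → 146.
button band: 3.5 × 6.5 = 22.75 → 23.

hood 166; back 146; button band 23.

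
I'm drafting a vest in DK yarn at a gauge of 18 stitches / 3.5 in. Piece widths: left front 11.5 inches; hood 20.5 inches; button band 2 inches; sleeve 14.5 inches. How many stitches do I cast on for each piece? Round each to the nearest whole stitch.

Rate = 18/3.5 = 5.143 sts per in.
left front: 11.5 × 5.143 = 59.14 → 59.
hood: 20.5 × 5.143 = 105.43 → 105.
button band: 2 × 5.143 = 10.29 → 10.
sleeve: 14.5 × 5.143 = 74.57 → 75.

left front 59; hood 105; button band 10; sleeve 75.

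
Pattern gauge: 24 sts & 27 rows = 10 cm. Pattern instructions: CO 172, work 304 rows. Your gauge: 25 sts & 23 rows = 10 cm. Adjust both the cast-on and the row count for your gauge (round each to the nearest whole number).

Stitches: 172 × 25/24 = 179.17 → 179.
Rows: 304 × 23/27 = 258.96 → 259.

Cast on 179 stitches; work 259 rows.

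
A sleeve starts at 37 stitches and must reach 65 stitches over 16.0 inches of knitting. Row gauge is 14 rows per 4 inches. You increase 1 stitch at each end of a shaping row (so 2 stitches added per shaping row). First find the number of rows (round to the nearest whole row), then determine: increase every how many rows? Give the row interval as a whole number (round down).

Rows = 16.0 × 3.5 = 56.0 → 56 rows.
Stitches to add: 28 → 14 shaping rows (at 2 st each).
56 / 14 = 4.00 → every 4 rows.

Increase every 4th row.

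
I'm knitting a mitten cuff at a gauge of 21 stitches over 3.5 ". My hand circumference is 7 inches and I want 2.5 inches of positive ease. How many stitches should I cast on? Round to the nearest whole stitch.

57 stitches.

Finished = 7 + 2.5 = 9.5 in.
21 / 3.5 = 6 sts per inch.
9.50 × 6 = 57.00 sts.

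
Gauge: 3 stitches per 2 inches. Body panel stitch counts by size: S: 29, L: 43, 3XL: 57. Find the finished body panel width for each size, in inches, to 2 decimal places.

S 19.33 inches; L 28.67 inches; 3XL 38.00 inches.

3/2 = 1.5 sts per in.
S: 29 / 1.5 = 19.333 → 19.33 in.
L: 43 / 1.5 = 28.667 → 28.67 in.
3XL: 57 / 1.5 = 38.000 → 38.00 in.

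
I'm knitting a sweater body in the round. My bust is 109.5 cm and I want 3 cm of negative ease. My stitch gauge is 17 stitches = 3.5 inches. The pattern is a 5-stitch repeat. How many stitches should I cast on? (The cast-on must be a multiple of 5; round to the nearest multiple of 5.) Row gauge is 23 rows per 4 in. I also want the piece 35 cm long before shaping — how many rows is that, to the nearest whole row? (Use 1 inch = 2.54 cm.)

Cast on 205 stitches; work 79 rows.

Finished = 109.5 − 3 = 106.5 cm.
106.5 cm × 1/2.54 = 41.93 inches.
17/3.5 = 4.857 sts per in; 41.93 × 4.857 = 203.66 sts.
Nearest multiple of 5 → 205.
35 cm = 13.78 inches; × 5.75 = 79.23 → 79 rows.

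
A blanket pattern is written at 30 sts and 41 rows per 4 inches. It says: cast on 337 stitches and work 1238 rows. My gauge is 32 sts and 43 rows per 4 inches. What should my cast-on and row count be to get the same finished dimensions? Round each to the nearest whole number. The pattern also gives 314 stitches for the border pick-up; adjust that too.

Cast on 359 stitches; work 1298 rows; border pick-up 335 stitches.

Stitches: 337 × 32/30 = 359.47 → 359.
Rows: 1238 × 43/41 = 1298.39 → 1298.
border pick-up: 314 × 32/30 = 334.93 → 335.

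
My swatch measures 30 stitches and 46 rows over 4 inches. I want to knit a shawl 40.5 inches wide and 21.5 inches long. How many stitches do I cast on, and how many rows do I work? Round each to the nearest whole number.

Stitch gauge = 30/4 = 7.5 sts/in; 40.5 × 7.5 = 303.75 → 304 sts.
Row gauge = 46/4 = 11.5 rows/in; 21.5 × 11.5 = 247.25 → 247 rows.

Cast on 304 stitches and work 247 rows.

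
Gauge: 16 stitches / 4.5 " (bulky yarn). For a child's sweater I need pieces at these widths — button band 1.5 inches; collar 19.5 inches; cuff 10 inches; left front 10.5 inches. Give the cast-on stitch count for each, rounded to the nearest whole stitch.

button band 5; collar 69; cuff 36; left front 37.

Rate = 16/4.5 = 3.556 sts per in.
button band: 1.5 × 3.556 = 5.33 → 5.
collar: 19.5 × 3.556 = 69.33 → 69.
cuff: 10 × 3.556 = 35.56 → 36.
left front: 10.5 × 3.556 = 37.33 → 37.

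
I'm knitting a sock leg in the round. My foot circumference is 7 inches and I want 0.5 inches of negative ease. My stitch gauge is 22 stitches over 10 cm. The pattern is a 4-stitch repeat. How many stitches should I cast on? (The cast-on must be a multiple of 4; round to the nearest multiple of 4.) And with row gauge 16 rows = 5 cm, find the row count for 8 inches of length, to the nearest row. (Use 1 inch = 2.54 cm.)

Cast on 36 stitches; work 65 rows.

Finished = 7 − 0.5 = 6.5 inches.
6.5 inches × 2.54 = 16.51 cm.
22/10 = 2.2 sts per cm; 16.51 × 2.2 = 36.32 sts.
Nearest multiple of 4 → 36.
8 inches = 20.32 cm; × 3.2 = 65.02 → 65 rows.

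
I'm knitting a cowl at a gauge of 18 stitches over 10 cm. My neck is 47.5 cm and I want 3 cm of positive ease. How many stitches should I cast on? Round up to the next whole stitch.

91 stitches.

Finished = 47.5 + 3 = 50.5 cm.
18 / 10 = 1.8 sts per cm.
50.50 × 1.8 = 90.90 sts.
→ 91 sts.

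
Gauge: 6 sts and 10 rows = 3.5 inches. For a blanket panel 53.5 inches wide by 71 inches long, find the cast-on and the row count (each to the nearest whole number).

Cast on 92 stitches and work 203 rows.

Stitch gauge = 6/3.5 = 1.714 sts/in; 53.5 × 1.714 = 91.71 → 92 sts.
Row gauge = 10/3.5 = 2.857 rows/in; 71 × 2.857 = 202.86 → 203 rows.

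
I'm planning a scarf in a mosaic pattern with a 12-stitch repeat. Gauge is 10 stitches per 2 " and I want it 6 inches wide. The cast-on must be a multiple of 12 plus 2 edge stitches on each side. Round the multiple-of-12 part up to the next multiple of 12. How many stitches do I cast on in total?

CO 40 sts.

10 / 2 = 5 sts per inch.
6 × 5 = 30.00 sts.
Less 4 edge sts → 26.00 for the repeat.
Next multiple of 12: 36.
Add back 4 edge sts → 40.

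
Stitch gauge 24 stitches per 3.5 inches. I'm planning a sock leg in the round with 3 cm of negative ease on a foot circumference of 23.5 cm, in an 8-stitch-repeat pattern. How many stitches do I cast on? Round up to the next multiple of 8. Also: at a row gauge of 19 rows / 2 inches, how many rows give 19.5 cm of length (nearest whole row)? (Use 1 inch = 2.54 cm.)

Cast on 56 stitches; work 73 rows.

Finished = 23.5 − 3 = 20.5 cm.
20.5 cm × 1/2.54 = 8.07 inches.
24/3.5 = 6.857 sts per in; 8.07 × 6.857 = 55.34 sts.
Next multiple of 8 → 56.
19.5 cm = 7.68 inches; × 9.5 = 72.93 → 73 rows.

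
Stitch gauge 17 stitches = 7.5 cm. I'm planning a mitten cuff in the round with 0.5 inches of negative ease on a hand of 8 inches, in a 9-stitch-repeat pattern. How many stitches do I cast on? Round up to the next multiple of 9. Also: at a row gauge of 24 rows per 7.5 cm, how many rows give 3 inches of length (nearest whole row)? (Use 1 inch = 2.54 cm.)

Finished = 8 − 0.5 = 7.5 inches.
7.5 inches × 2.54 = 19.05 cm.
17/7.5 = 2.267 sts per cm; 19.05 × 2.267 = 43.18 sts.
Next multiple of 9 → 45.
3 inches = 7.62 cm; × 3.2 = 24.38 → 24 rows.

Cast on 45 stitches; work 24 rows.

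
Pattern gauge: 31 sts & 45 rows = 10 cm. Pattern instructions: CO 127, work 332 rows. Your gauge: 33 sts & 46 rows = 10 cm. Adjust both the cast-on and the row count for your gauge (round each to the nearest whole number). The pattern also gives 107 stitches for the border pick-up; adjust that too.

Cast on 135 stitches; work 339 rows; border pick-up 114 stitches.

Stitches: 127 × 33/31 = 135.19 → 135.
Rows: 332 × 46/45 = 339.38 → 339.
border pick-up: 107 × 33/31 = 113.90 → 114.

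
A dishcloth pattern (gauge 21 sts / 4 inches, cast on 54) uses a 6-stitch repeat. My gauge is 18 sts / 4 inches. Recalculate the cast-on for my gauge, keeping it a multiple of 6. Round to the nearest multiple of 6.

Cast on 48 stitches.

54 × 18 / 21 = 46.29.
Nearest multiple of 6: 48.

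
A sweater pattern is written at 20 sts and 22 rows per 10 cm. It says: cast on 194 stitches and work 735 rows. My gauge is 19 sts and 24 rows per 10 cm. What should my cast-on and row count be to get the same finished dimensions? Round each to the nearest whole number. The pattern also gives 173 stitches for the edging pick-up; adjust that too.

Cast on 184 stitches; work 802 rows; edging pick-up 164 stitches.

Stitches: 194 × 19/20 = 184.30 → 184.
Rows: 735 × 24/22 = 801.82 → 802.
edging pick-up: 173 × 19/20 = 164.35 → 164.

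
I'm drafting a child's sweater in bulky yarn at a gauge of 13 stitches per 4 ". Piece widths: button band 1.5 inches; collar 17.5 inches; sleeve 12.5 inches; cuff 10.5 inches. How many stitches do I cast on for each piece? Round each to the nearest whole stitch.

Rate = 13/4 = 3.25 sts per in.
button band: 1.5 × 3.25 = 4.88 → 5.
collar: 17.5 × 3.25 = 56.88 → 57.
sleeve: 12.5 × 3.25 = 40.62 → 41.
cuff: 10.5 × 3.25 = 34.12 → 34.

button band 5; collar 57; sleeve 41; cuff 34.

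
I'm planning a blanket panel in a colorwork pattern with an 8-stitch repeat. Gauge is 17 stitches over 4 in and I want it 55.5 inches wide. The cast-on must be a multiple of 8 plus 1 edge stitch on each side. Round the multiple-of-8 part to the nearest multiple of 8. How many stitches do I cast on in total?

234 stitches.

17 / 4 = 4.25 sts per inch.
55.5 × 4.25 = 235.88 sts.
Less 2 edge sts → 233.88 for the repeat.
Nearest multiple of 8: 232.
Add back 2 edge sts → 234.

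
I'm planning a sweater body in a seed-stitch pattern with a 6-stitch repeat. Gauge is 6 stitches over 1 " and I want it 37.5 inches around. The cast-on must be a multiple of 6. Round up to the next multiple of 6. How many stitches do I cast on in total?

6 / 1 = 6 sts per inch.
37.5 × 6 = 225.00 sts.
Next multiple of 6: 228.

228 stitches.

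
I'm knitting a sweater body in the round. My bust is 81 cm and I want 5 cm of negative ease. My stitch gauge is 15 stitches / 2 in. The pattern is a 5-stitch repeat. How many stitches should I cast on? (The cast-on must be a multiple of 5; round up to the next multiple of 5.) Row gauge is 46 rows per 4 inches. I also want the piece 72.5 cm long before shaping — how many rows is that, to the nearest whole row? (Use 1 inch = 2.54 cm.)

Finished = 81 − 5 = 76 cm.
76 cm × 1/2.54 = 29.92 inches.
15/2 = 7.5 sts per in; 29.92 × 7.5 = 224.41 sts.
Next multiple of 5 → 225.
72.5 cm = 28.54 inches; × 11.5 = 328.25 → 328 rows.

Cast on 225 stitches; work 328 rows.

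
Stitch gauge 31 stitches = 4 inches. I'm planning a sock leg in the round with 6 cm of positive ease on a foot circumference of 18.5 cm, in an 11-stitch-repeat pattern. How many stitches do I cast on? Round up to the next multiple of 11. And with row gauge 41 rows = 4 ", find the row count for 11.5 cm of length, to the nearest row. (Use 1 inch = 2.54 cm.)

Finished = 18.5 + 6 = 24.5 cm.
24.5 cm × 1/2.54 = 9.65 inches.
31/4 = 7.75 sts per in; 9.65 × 7.75 = 74.75 sts.
Next multiple of 11 → 77.
11.5 cm = 4.53 inches; × 10.25 = 46.41 → 46 rows.

Cast on 77 stitches; work 46 rows.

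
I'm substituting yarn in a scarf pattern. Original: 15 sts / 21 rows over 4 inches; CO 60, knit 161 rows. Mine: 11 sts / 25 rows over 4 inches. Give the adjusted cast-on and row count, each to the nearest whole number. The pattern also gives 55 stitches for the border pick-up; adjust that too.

Stitches: 60 × 11/15 = 44.00 → 44.
Rows: 161 × 25/21 = 191.67 → 192.
border pick-up: 55 × 11/15 = 40.33 → 40.

Cast on 44 stitches; work 192 rows; border pick-up 40 stitches.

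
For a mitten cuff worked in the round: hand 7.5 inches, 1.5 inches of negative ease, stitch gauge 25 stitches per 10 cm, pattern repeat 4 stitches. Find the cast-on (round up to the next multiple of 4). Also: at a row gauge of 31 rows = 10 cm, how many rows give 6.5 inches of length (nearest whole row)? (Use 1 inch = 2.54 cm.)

Cast on 40 stitches; work 51 rows.

Finished = 7.5 − 1.5 = 6 inches.
6 inches × 2.54 = 15.24 cm.
25/10 = 2.5 sts per cm; 15.24 × 2.5 = 38.10 sts.
Next multiple of 4 → 40.
6.5 inches = 16.51 cm; × 3.1 = 51.18 → 51 rows.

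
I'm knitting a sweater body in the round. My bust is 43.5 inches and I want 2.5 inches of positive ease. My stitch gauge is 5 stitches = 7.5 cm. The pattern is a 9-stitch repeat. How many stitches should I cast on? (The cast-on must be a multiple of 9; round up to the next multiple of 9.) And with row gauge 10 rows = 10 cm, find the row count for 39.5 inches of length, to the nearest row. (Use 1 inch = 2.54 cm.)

Finished = 43.5 + 2.5 = 46 inches.
46 inches × 2.54 = 116.84 cm.
5/7.5 = 0.667 sts per cm; 116.84 × 0.667 = 77.89 sts.
Next multiple of 9 → 81.
39.5 inches = 100.33 cm; × 1 = 100.33 → 100 rows.

Cast on 81 stitches; work 100 rows.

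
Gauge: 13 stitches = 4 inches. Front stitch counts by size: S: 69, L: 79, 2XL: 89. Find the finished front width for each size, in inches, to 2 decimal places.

13/4 = 3.25 sts per in.
S: 69 / 3.25 = 21.231 → 21.23 in.
L: 79 / 3.25 = 24.308 → 24.31 in.
2XL: 89 / 3.25 = 27.385 → 27.38 in.

S 21.23 inches; L 24.31 inches; 2XL 27.38 inches.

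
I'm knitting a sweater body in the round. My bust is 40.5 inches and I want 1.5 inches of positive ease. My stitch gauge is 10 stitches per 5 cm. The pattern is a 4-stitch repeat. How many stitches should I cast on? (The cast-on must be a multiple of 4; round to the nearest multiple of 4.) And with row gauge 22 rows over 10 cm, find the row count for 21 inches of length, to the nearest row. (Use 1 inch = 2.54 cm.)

Finished = 40.5 + 1.5 = 42 inches.
42 inches × 2.54 = 106.68 cm.
10/5 = 2 sts per cm; 106.68 × 2 = 213.36 sts.
Nearest multiple of 4 → 212.
21 inches = 53.34 cm; × 2.2 = 117.35 → 117 rows.

Cast on 212 stitches; work 117 rows.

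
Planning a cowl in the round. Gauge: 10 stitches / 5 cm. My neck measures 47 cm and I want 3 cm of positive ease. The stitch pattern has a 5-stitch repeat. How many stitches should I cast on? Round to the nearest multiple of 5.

Finished = 47 + 3 = 50 cm.
10 / 5 = 2 sts/cm.
50 × 2 = 100.00 sts.
Nearest multiple of 5: 100.

CO 100 sts.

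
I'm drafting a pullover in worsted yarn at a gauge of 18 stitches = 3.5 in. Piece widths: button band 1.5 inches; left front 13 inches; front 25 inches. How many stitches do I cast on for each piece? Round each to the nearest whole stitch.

button band 8; left front 67; front 129.

Rate = 18/3.5 = 5.143 sts per in.
button band: 1.5 × 5.143 = 7.71 → 8.
left front: 13 × 5.143 = 66.86 → 67.
front: 25 × 5.143 = 128.57 → 129.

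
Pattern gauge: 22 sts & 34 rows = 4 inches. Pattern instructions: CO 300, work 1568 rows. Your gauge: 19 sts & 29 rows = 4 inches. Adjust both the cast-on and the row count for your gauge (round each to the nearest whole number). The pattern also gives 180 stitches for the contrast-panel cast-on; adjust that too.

Stitches: 300 × 19/22 = 259.09 → 259.
Rows: 1568 × 29/34 = 1337.41 → 1337.
contrast-panel cast-on: 180 × 19/22 = 155.45 → 155.

Cast on 259 stitches; work 1337 rows; contrast-panel cast-on 155 stitches.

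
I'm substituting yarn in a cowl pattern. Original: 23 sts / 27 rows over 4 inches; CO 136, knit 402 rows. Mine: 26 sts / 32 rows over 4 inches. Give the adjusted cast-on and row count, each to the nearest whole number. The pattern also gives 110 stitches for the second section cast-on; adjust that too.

Stitches: 136 × 26/23 = 153.74 → 154.
Rows: 402 × 32/27 = 476.44 → 476.
second section cast-on: 110 × 26/23 = 124.35 → 124.

Cast on 154 stitches; work 476 rows; second section cast-on 124 stitches.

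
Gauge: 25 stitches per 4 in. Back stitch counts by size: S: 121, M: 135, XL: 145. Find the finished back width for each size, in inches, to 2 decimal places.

S 19.36 inches; M 21.60 inches; XL 23.20 inches.

25/4 = 6.25 sts per in.
S: 121 / 6.25 = 19.360 → 19.36 in.
M: 135 / 6.25 = 21.600 → 21.60 in.
XL: 145 / 6.25 = 23.200 → 23.20 in.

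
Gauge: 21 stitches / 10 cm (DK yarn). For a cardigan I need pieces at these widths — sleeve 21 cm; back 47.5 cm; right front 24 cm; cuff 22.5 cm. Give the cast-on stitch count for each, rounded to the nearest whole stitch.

sleeve 44; back 100; right front 50; cuff 47.

Rate = 21/10 = 2.1 sts per cm.
sleeve: 21 × 2.1 = 44.10 → 44.
back: 47.5 × 2.1 = 99.75 → 100.
right front: 24 × 2.1 = 50.40 → 50.
cuff: 22.5 × 2.1 = 47.25 → 47.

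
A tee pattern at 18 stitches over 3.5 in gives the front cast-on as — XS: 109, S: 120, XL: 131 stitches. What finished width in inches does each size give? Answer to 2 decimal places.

18/3.5 = 5.143 sts per in.
XS: 109 / 5.143 = 21.194 → 21.19 in.
S: 120 / 5.143 = 23.333 → 23.33 in.
XL: 131 / 5.143 = 25.472 → 25.47 in.

XS 21.19 inches; S 23.33 inches; XL 25.47 inches.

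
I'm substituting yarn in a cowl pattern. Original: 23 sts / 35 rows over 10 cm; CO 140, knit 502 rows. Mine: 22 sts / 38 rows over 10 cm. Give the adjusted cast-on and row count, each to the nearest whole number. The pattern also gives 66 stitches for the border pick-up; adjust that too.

Cast on 134 stitches; work 545 rows; border pick-up 63 stitches.

Stitches: 140 × 22/23 = 133.91 → 134.
Rows: 502 × 38/35 = 545.03 → 545.
border pick-up: 66 × 22/23 = 63.13 → 63.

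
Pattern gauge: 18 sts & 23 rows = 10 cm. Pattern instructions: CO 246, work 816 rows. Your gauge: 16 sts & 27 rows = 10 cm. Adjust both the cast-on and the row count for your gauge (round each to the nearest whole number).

Cast on 219 stitches; work 958 rows.

Stitches: 246 × 16/18 = 218.67 → 219.
Rows: 816 × 27/23 = 957.91 → 958.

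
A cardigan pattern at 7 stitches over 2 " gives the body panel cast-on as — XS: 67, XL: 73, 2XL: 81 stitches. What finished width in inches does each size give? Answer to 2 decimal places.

XS 19.14 inches; XL 20.86 inches; 2XL 23.14 inches.

7/2 = 3.5 sts per in.
XS: 67 / 3.5 = 19.143 → 19.14 in.
XL: 73 / 3.5 = 20.857 → 20.86 in.
2XL: 81 / 3.5 = 23.143 → 23.14 in.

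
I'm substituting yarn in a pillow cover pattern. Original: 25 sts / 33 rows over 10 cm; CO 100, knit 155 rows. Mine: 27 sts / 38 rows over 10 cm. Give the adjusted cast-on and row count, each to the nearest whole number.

Cast on 108 stitches; work 178 rows.

Stitches: 100 × 27/25 = 108.00 → 108.
Rows: 155 × 38/33 = 178.48 → 178.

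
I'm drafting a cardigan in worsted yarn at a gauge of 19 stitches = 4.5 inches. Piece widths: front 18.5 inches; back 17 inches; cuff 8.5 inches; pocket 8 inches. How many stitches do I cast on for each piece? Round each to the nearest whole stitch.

Rate = 19/4.5 = 4.222 sts per in.
front: 18.5 × 4.222 = 78.11 → 78.
back: 17 × 4.222 = 71.78 → 72.
cuff: 8.5 × 4.222 = 35.89 → 36.
pocket: 8 × 4.222 = 33.78 → 34.

front 78; back 72; cuff 36; pocket 34.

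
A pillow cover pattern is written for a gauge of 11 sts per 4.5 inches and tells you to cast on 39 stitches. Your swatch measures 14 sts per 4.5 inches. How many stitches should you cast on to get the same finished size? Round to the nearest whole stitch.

50 stitches.

Scale factor = 14 / 11 = 1.273.
39 × 14 / 11 = 49.64 sts.
→ 50 sts.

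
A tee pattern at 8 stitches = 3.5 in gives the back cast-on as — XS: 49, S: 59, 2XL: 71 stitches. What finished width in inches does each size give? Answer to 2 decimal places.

8/3.5 = 2.286 sts per in.
XS: 49 / 2.286 = 21.438 → 21.44 in.
S: 59 / 2.286 = 25.812 → 25.81 in.
2XL: 71 / 2.286 = 31.062 → 31.06 in.

XS 21.44 inches; S 25.81 inches; 2XL 31.06 inches.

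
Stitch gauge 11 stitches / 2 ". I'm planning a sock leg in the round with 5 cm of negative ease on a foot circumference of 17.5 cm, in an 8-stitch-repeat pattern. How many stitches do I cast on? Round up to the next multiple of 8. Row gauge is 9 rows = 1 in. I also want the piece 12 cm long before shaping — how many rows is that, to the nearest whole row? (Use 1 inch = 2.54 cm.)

Cast on 32 stitches; work 43 rows.

Finished = 17.5 − 5 = 12.5 cm.
12.5 cm × 1/2.54 = 4.92 inches.
11/2 = 5.5 sts per in; 4.92 × 5.5 = 27.07 sts.
Next multiple of 8 → 32.
12 cm = 4.72 inches; × 9 = 42.52 → 43 rows.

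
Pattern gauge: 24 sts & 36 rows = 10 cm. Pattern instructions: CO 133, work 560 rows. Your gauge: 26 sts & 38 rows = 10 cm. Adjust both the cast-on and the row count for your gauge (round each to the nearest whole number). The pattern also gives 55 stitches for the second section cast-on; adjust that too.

Cast on 144 stitches; work 591 rows; second section cast-on 60 stitches.

Stitches: 133 × 26/24 = 144.08 → 144.
Rows: 560 × 38/36 = 591.11 → 591.
second section cast-on: 55 × 26/24 = 59.58 → 60.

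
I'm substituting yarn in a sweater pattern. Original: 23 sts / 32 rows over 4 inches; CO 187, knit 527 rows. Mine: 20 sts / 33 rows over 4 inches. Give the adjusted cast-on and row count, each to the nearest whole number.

Stitches: 187 × 20/23 = 162.61 → 163.
Rows: 527 × 33/32 = 543.47 → 543.

Cast on 163 stitches; work 543 rows.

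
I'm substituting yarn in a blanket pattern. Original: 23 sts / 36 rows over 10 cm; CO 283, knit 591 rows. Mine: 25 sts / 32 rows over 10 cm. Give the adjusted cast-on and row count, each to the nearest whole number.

Stitches: 283 × 25/23 = 307.61 → 308.
Rows: 591 × 32/36 = 525.33 → 525.

Cast on 308 stitches; work 525 rows.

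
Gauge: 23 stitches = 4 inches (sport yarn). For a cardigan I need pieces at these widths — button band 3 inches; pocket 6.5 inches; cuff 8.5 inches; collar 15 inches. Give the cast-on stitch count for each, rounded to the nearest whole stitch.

Rate = 23/4 = 5.75 sts per in.
button band: 3 × 5.75 = 17.25 → 17.
pocket: 6.5 × 5.75 = 37.38 → 37.
cuff: 8.5 × 5.75 = 48.88 → 49.
collar: 15 × 5.75 = 86.25 → 86.

button band 17; pocket 37; cuff 49; collar 86.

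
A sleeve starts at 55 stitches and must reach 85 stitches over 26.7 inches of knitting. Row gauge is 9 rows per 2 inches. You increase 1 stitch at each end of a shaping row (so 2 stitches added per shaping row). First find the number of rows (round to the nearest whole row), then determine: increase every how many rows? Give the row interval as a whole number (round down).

Increase every 8th row.

Rows = 26.7 × 4.5 = 120.1 → 120 rows.
Stitches to add: 30 → 15 shaping rows (at 2 st each).
120 / 15 = 8.00 → every 8 rows.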